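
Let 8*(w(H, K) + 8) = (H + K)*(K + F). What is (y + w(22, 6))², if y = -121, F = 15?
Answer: 12321/4 ≈ 3080.3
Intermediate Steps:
w(H, K) = -8 + (15 + K)*(H + K)/8 (w(H, K) = -8 + ((H + K)*(K + 15))/8 = -8 + ((H + K)*(15 + K))/8 = -8 + ((15 + K)*(H + K))/8 = -8 + (15 + K)*(H + K)/8)
(y + w(22, 6))² = (-121 + (-8 + (⅛)*6² + (15/8)*22 + (15/8)*6 + (⅛)*22*6))² = (-121 + (-8 + (⅛)*36 + 165/4 + 45/4 + 33/2))² = (-121 + (-8 + 9/2 + 165/4 + 45/4 + 33/2))² = (-121 + 131/2)² = (-111/2)² = 12321/4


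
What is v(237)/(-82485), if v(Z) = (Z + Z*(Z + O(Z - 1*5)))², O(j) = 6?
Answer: -371564176/9165 ≈ -40542.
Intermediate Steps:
v(Z) = (Z + Z*(6 + Z))² (v(Z) = (Z + Z*(Z + 6))² = (Z + Z*(6 + Z))²)
v(237)/(-82485) = (237²*(7 + 237)²)/(-82485) = (56169*244²)*(-1/82485) = (56169*59536)*(-1/82485) = 3344077584*(-1/82485) = -371564176/9165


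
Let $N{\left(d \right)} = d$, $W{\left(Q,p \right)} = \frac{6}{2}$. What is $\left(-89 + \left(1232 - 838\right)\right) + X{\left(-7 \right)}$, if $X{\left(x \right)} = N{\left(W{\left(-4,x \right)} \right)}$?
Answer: $308$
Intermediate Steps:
$W{\left(Q,p \right)} = 3$ ($W{\left(Q,p \right)} = 6 \cdot \frac{1}{2} = 3$)
$X{\left(x \right)} = 3$
$\left(-89 + \left(1232 - 838\right)\right) + X{\left(-7 \right)} = \left(-89 + \left(1232 - 838\right)\right) + 3 = \left(-89 + 394\right) + 3 = 305 + 3 = 308$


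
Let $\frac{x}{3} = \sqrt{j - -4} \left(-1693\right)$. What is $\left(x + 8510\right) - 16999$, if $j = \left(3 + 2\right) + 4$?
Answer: $-8489 - 5079 \sqrt{13} \approx -26802.0$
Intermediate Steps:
$j = 9$ ($j = 5 + 4 = 9$)
$x = - 5079 \sqrt{13}$ ($x = 3 \sqrt{9 - -4} \left(-1693\right) = 3 \sqrt{9 + 4} \left(-1693\right) = 3 \sqrt{13} \left(-1693\right) = 3 \left(- 1693 \sqrt{13}\right) = - 5079 \sqrt{13} \approx -18313.0$)
$\left(x + 8510\right) - 16999 = \left(- 5079 \sqrt{13} + 8510\right) - 16999 = \left(8510 - 5079 \sqrt{13}\right) - 16999 = -8489 - 5079 \sqrt{13}$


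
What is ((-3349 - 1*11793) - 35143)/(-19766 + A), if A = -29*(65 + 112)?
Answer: 50285/24899 ≈ 2.0196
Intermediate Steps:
A = -5133 (A = -29*177 = -5133)
((-3349 - 1*11793) - 35143)/(-19766 + A) = ((-3349 - 1*11793) - 35143)/(-19766 - 5133) = ((-3349 - 11793) - 35143)/(-24899) = (-15142 - 35143)*(-1/24899) = -50285*(-1/24899) = 50285/24899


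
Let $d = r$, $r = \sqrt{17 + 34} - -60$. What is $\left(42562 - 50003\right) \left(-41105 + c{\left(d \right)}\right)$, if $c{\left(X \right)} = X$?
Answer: $305415845 - 7441 \sqrt{51} \approx 3.0536 \cdot 10^{8}$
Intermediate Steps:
$r = 60 + \sqrt{51}$ ($r = \sqrt{51} + 60 = 60 + \sqrt{51} \approx 67.141$)
$d = 60 + \sqrt{51} \approx 67.141$
$\left(42562 - 50003\right) \left(-41105 + c{\left(d \right)}\right) = \left(42562 - 50003\right) \left(-41105 + \left(60 + \sqrt{51}\right)\right) = - 7441 \left(-41045 + \sqrt{51}\right) = 305415845 - 7441 \sqrt{51}$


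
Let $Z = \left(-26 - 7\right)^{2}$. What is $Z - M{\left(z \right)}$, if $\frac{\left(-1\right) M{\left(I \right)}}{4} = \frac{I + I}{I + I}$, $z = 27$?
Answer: $1093$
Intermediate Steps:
$M{\left(I \right)} = -4$ ($M{\left(I \right)} = - 4 \frac{I + I}{I + I} = - 4 \frac{2 I}{2 I} = - 4 \cdot 2 I \frac{1}{2 I} = \left(-4\right) 1 = -4$)
$Z = 1089$ ($Z = \left(-33\right)^{2} = 1089$)
$Z - M{\left(z \right)} = 1089 - -4 = 1089 + 4 = 1093$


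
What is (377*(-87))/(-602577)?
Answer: 10933/200859 ≈ 0.054431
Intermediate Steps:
(377*(-87))/(-602577) = -32799*(-1/602577) = 10933/200859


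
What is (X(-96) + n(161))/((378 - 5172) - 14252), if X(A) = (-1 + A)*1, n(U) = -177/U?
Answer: 7897/1533203 ≈ 0.0051507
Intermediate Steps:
X(A) = -1 + A
(X(-96) + n(161))/((378 - 5172) - 14252) = ((-1 - 96) - 177/161)/((378 - 5172) - 14252) = (-97 - 177*1/161)/(-4794 - 14252) = (-97 - 177/161)/(-19046) = -15794/161*(-1/19046) = 7897/1533203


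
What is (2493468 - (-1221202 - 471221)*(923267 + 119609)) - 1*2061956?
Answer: 1764987760060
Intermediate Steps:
(2493468 - (-1221202 - 471221)*(923267 + 119609)) - 1*2061956 = (2493468 - (-1692423)*1042876) - 2061956 = (2493468 - 1*(-1764987328548)) - 2061956 = (2493468 + 1764987328548) - 2061956 = 1764989822016 - 2061956 = 1764987760060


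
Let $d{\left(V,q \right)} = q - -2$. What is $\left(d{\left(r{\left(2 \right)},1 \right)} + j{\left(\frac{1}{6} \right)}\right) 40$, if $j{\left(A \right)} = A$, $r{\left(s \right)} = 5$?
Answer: $\frac{380}{3} \approx 126.67$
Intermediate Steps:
$d{\left(V,q \right)} = 2 + q$ ($d{\left(V,q \right)} = q + 2 = 2 + q$)
$\left(d{\left(r{\left(2 \right)},1 \right)} + j{\left(\frac{1}{6} \right)}\right) 40 = \left(\left(2 + 1\right) + \frac{1}{6}\right) 40 = \left(3 + \frac{1}{6}\right) 40 = \frac{19}{6} \cdot 40 = \frac{380}{3}$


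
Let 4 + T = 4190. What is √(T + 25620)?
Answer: √29806 ≈ 172.64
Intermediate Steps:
T = 4186 (T = -4 + 4190 = 4186)
√(T + 25620) = √(4186 + 25620) = √29806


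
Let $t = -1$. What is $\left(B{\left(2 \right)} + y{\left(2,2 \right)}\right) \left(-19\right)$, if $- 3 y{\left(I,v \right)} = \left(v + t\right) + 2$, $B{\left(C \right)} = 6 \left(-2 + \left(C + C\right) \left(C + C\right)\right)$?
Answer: $-1577$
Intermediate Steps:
$B{\left(C \right)} = -12 + 24 C^{2}$ ($B{\left(C \right)} = 6 \left(-2 + 2 C 2 C\right) = 6 \left(-2 + 4 C^{2}\right) = -12 + 24 C^{2}$)
$y{\left(I,v \right)} = - \frac{1}{3} - \frac{v}{3}$ ($y{\left(I,v \right)} = - \frac{\left(v - 1\right) + 2}{3} = - \frac{\left(-1 + v\right) + 2}{3} = - \frac{1 + v}{3} = - \frac{1}{3} - \frac{v}{3}$)
$\left(B{\left(2 \right)} + y{\left(2,2 \right)}\right) \left(-19\right) = \left(\left(-12 + 24 \cdot 2^{2}\right) - 1\right) \left(-19\right) = \left(\left(-12 + 24 \cdot 4\right) - 1\right) \left(-19\right) = \left(\left(-12 + 96\right) - 1\right) \left(-19\right) = \left(84 - 1\right) \left(-19\right) = 83 \left(-19\right) = -1577$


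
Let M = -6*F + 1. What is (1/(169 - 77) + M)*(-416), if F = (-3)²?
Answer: 507000/23 ≈ 22043.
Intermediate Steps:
F = 9
M = -53 (M = -6*9 + 1 = -54 + 1 = -53)
(1/(169 - 77) + M)*(-416) = (1/(169 - 77) - 53)*(-416) = (1/92 - 53)*(-416) = -4875/92*(-416) = 507000/23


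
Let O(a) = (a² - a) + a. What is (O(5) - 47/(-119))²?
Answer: 9132484/14161 ≈ 644.90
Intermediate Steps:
O(a) = a²
(O(5) - 47/(-119))² = (5² - 47/(-119))² = (25 - 47*(-1/119))² = (25 + 47/119)² = (3022/119)² = 9132484/14161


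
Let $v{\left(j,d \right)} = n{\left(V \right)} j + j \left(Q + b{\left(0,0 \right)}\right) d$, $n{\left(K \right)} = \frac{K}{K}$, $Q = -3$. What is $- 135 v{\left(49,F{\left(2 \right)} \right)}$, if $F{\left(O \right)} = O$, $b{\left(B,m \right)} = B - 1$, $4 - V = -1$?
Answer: $46305$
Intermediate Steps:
$V = 5$ ($V = 4 - -1 = 4 + 1 = 5$)
$b{\left(B,m \right)} = -1 + B$ ($b{\left(B,m \right)} = B - 1 = -1 + B$)
$n{\left(K \right)} = 1$
$v{\left(j,d \right)} = j - 4 d j$ ($v{\left(j,d \right)} = 1 j + j \left(-3 + \left(-1 + 0\right)\right) d = j + j \left(-3 - 1\right) d = j + j \left(-4\right) d = j + - 4 j d = j - 4 d j$)
$- 135 v{\left(49,F{\left(2 \right)} \right)} = - 135 \cdot 49 \left(1 - 8\right) = - 135 \cdot 49 \left(-7\right) = \left(-135\right) \left(-343\right) = 46305$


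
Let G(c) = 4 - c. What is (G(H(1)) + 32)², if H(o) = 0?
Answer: 1296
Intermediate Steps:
(G(H(1)) + 32)² = ((4 - 1*0) + 32)² = ((4 + 0) + 32)² = (4 + 32)² = 36² = 1296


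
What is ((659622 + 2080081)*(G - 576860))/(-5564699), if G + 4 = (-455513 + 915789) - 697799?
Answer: 318739786723/794957 ≈ 4.0095e+5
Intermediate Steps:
G = -237527 (G = -4 + ((-455513 + 915789) - 697799) = -4 + (460276 - 697799) = -4 - 237523 = -237527)
((659622 + 2080081)*(G - 576860))/(-5564699) = ((659622 + 2080081)*(-237527 - 576860))/(-5564699) = (2739703*(-814387))*(-1/5564699) = -2231178507061*(-1/5564699) = 318739786723/794957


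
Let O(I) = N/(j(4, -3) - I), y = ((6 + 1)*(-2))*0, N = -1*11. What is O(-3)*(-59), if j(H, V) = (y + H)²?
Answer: 649/19 ≈ 34.158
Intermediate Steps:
N = -11
y = 0 (y = (7*(-2))*0 = -14*0 = 0)
j(H, V) = H² (j(H, V) = (0 + H)² = H²)
O(I) = -11/(16 - I) (O(I) = -11/(4² - I) = -11/(16 - I))
O(-3)*(-59) = (11/(-16 - 3))*(-59) = (11/(-19))*(-59) = (11*(-1/19))*(-59) = -11/19*(-59) = 649/19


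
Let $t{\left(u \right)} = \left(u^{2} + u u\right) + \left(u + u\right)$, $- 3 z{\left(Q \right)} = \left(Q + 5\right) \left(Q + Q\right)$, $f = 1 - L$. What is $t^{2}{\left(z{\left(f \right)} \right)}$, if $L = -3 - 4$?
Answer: $\frac{7272678400}{81} \approx 8.9786 \cdot 10^{7}$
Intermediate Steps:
$L = -7$ ($L = -3 - 4 = -7$)
$f = 8$ ($f = 1 - -7 = 1 + 7 = 8$)
$z{\left(Q \right)} = - \frac{2 Q \left(5 + Q\right)}{3}$ ($z{\left(Q \right)} = - \frac{\left(Q + 5\right) \left(Q + Q\right)}{3} = - \frac{\left(5 + Q\right) 2 Q}{3} = - \frac{2 Q \left(5 + Q\right)}{3}$)
$t{\left(u \right)} = 2 u + 2 u^{2}$ ($t{\left(u \right)} = \left(u^{2} + u^{2}\right) + 2 u = 2 u^{2} + 2 u = 2 u + 2 u^{2}$)
$t^{2}{\left(z{\left(f \right)} \right)} = \left(2 \left(\left(- \frac{2}{3}\right) 8 \left(5 + 8\right)\right) \left(1 - \frac{16 \left(5 + 8\right)}{3}\right)\right)^{2} = \left(2 \left(\left(- \frac{2}{3}\right) 8 \cdot 13\right) \left(1 - \frac{16}{3} \cdot 13\right)\right)^{2} = \left(2 \left(- \frac{208}{3}\right) \left(1 - \frac{208}{3}\right)\right)^{2} = \left(2 \left(- \frac{208}{3}\right) \left(- \frac{205}{3}\right)\right)^{2} = \left(\frac{85280}{9}\right)^{2} = \frac{7272678400}{81}$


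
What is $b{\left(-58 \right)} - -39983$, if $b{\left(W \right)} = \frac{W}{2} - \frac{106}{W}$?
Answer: $\frac{1158719}{29} \approx 39956.0$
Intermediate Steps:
$b{\left(W \right)} = \frac{W}{2} - \frac{106}{W}$ ($b{\left(W \right)} = W \frac{1}{2} - \frac{106}{W} = \frac{W}{2} - \frac{106}{W}$)
$b{\left(-58 \right)} - -39983 = \left(\frac{1}{2} \left(-58\right) - \frac{106}{-58}\right) - -39983 = \left(-29 - - \frac{53}{29}\right) + 39983 = \left(-29 + \frac{53}{29}\right) + 39983 = - \frac{788}{29} + 39983 = \frac{1158719}{29}$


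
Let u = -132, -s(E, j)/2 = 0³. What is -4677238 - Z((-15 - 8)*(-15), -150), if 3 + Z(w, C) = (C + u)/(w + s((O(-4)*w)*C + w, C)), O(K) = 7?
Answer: -537881931/115 ≈ -4.6772e+6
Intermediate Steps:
s(E, j) = 0 (s(E, j) = -2*0³ = -2*0 = 0)
Z(w, C) = -3 + (-132 + C)/w (Z(w, C) = -3 + (C - 132)/(w + 0) = -3 + (-132 + C)/w)
-4677238 - Z((-15 - 8)*(-15), -150) = -4677238 - (-132 - 150 - 3*(-15 - 8)*(-15))/((-15 - 8)*(-15)) = -4677238 - (-132 - 150 - (-69)*(-15))/((-23*(-15))) = -4677238 - (-132 - 150 - 3*345)/345 = -4677238 - (-132 - 150 - 1035)/345 = -4677238 - (-1317)/345 = -4677238 - 1*(-439/115) = -4677238 + 439/115 = -537881931/115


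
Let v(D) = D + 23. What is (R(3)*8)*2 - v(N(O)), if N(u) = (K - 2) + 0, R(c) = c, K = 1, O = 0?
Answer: 26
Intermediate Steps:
N(u) = -1 (N(u) = (1 - 2) + 0 = -1 + 0 = -1)
v(D) = 23 + D
(R(3)*8)*2 - v(N(O)) = (3*8)*2 - (23 - 1) = 24*2 - 1*22 = 48 - 22 = 26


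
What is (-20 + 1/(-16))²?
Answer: 103041/256 ≈ 402.50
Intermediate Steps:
(-20 + 1/(-16))² = (-20 - 1/16)² = (-321/16)² = 103041/256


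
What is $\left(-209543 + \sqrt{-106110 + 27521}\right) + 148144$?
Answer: $-61399 + i \sqrt{78589} \approx -61399.0 + 280.34 i$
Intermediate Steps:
$\left(-209543 + \sqrt{-106110 + 27521}\right) + 148144 = \left(-209543 + \sqrt{-78589}\right) + 148144 = \left(-209543 + i \sqrt{78589}\right) + 148144 = -61399 + i \sqrt{78589}$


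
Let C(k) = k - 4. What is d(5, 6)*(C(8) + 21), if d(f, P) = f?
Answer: 125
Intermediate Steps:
C(k) = -4 + k
d(5, 6)*(C(8) + 21) = 5*((-4 + 8) + 21) = 5*(4 + 21) = 5*25 = 125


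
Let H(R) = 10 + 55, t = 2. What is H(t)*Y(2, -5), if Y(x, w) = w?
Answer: -325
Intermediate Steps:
H(R) = 65
H(t)*Y(2, -5) = 65*(-5) = -325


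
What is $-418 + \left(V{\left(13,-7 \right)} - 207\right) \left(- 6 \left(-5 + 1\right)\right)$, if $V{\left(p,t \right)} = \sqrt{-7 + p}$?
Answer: $-5386 + 24 \sqrt{6} \approx -5327.2$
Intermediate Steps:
$-418 + \left(V{\left(13,-7 \right)} - 207\right) \left(- 6 \left(-5 + 1\right)\right) = -418 + \left(\sqrt{-7 + 13} - 207\right) \left(- 6 \left(-5 + 1\right)\right) = -418 + \left(\sqrt{6} - 207\right) \left(\left(-6\right) \left(-4\right)\right) = -418 + \left(-207 + \sqrt{6}\right) 24 = -418 - \left(4968 - 24 \sqrt{6}\right) = -5386 + 24 \sqrt{6}$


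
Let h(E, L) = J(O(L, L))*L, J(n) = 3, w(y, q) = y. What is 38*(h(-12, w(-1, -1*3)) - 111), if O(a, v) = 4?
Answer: -4332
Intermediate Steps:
h(E, L) = 3*L
38*(h(-12, w(-1, -1*3)) - 111) = 38*(3*(-1) - 111) = 38*(-3 - 111) = 38*(-114) = -4332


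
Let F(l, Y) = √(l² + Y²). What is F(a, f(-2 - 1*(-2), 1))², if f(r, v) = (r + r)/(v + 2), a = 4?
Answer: 16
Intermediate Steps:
f(r, v) = 2*r/(2 + v) (f(r, v) = (2*r)/(2 + v) = 2*r/(2 + v))
F(l, Y) = √(Y² + l²)
F(a, f(-2 - 1*(-2), 1))² = (√((2*(-2 - 1*(-2))/(2 + 1))² + 4²))² = (√((2*(-2 + 2)/3)² + 16))² = (√((2*0*(⅓))² + 16))² = (√(0² + 16))² = (√(0 + 16))² = (√16)² = 4² = 16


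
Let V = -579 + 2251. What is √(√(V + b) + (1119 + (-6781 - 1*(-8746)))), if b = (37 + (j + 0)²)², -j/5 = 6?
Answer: √(3084 + √879641) ≈ 63.418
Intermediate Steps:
j = -30 (j = -5*6 = -30)
V = 1672
b = 877969 (b = (37 + (-30 + 0)²)² = (37 + (-30)²)² = (37 + 900)² = 937² = 877969)
√(√(V + b) + (1119 + (-6781 - 1*(-8746)))) = √(√(1672 + 877969) + (1119 + (-6781 - 1*(-8746)))) = √(√879641 + (1119 + (-6781 + 8746))) = √(√879641 + (1119 + 1965)) = √(√879641 + 3084) = √(3084 + √879641)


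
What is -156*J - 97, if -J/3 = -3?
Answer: -1501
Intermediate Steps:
J = 9 (J = -3*(-3) = 9)
-156*J - 97 = -156*9 - 97 = -1404 - 97 = -1501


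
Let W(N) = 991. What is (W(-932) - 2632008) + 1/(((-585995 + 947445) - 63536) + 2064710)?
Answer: -6216103908607/2362624 ≈ -2.6310e+6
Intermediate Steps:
(W(-932) - 2632008) + 1/(((-585995 + 947445) - 63536) + 2064710) = (991 - 2632008) + 1/(((-585995 + 947445) - 63536) + 2064710) = -2631017 + 1/((361450 - 63536) + 2064710) = -2631017 + 1/(297914 + 2064710) = -2631017 + 1/2362624 = -6216103908607/2362624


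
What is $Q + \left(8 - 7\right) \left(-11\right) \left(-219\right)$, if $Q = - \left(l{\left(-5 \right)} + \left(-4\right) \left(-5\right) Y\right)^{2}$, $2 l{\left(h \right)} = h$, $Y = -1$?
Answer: $\frac{7611}{4} \approx 1902.8$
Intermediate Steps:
$l{\left(h \right)} = \frac{h}{2}$
$Q = - \frac{2025}{4}$ ($Q = - \left(\frac{1}{2} \left(-5\right) + \left(-4\right) \left(-5\right) \left(-1\right)\right)^{2} = - \left(- \frac{5}{2} + 20 \left(-1\right)\right)^{2} = - \left(- \frac{5}{2} - 20\right)^{2} = - \left(- \frac{45}{2}\right)^{2} = \left(-1\right) \frac{2025}{4} = - \frac{2025}{4} \approx -506.25$)
$Q + \left(8 - 7\right) \left(-11\right) \left(-219\right) = - \frac{2025}{4} + \left(8 - 7\right) \left(-11\right) \left(-219\right) = - \frac{2025}{4} + 1 \left(-11\right) \left(-219\right) = - \frac{2025}{4} - -2409 = - \frac{2025}{4} + 2409 = \frac{7611}{4}$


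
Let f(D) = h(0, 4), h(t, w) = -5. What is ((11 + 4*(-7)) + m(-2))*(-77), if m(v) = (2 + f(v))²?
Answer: 616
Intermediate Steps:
f(D) = -5
m(v) = 9 (m(v) = (2 - 5)² = (-3)² = 9)
((11 + 4*(-7)) + m(-2))*(-77) = ((11 + 4*(-7)) + 9)*(-77) = ((11 - 28) + 9)*(-77) = (-17 + 9)*(-77) = -8*(-77) = 616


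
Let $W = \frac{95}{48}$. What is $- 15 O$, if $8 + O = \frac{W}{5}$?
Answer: $\frac{1825}{16} \approx 114.06$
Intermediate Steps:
$W = \frac{95}{48}$ ($W = 95 \cdot \frac{1}{48} = \frac{95}{48} \approx 1.9792$)
$O = - \frac{365}{48}$ ($O = -8 + \frac{95}{48 \cdot 5} = -8 + \frac{95}{48} \cdot \frac{1}{5} = -8 + \frac{19}{48} = - \frac{365}{48} \approx -7.6042$)
$- 15 O = \left(-15\right) \left(- \frac{365}{48}\right) = \frac{1825}{16}$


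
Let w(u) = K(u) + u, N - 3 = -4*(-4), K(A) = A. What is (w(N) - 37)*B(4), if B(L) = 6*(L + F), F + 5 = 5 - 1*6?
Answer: -12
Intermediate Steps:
F = -6 (F = -5 + (5 - 1*6) = -5 + (5 - 6) = -5 - 1 = -6)
B(L) = -36 + 6*L (B(L) = 6*(L - 6) = 6*(-6 + L) = -36 + 6*L)
N = 19 (N = 3 - 4*(-4) = 3 + 16 = 19)
w(u) = 2*u (w(u) = u + u = 2*u)
(w(N) - 37)*B(4) = (2*19 - 37)*(-36 + 6*4) = (38 - 37)*(-36 + 24) = 1*(-12) = -12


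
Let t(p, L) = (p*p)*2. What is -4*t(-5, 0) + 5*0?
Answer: -200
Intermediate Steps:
t(p, L) = 2*p² (t(p, L) = p²*2 = 2*p²)
-4*t(-5, 0) + 5*0 = -8*(-5)² + 5*0 = -8*25 + 0 = -4*50 + 0 = -200 + 0 = -200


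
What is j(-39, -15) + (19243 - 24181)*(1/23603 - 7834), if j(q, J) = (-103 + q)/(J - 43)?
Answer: 26478896510815/684487 ≈ 3.8684e+7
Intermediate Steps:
j(q, J) = (-103 + q)/(-43 + J)
j(-39, -15) + (19243 - 24181)*(1/23603 - 7834) = (-103 - 39)/(-43 - 15) + (19243 - 24181)*(1/23603 - 7834) = -142/(-58) - 4938*(1/23603 - 7834) = -1/58*(-142) - 4938*(-184905901/23603) = 71/29 + 913065339138/23603 = 26478896510815/684487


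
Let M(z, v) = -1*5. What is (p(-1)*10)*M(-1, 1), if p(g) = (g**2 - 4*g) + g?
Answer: -200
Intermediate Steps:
M(z, v) = -5
p(g) = g**2 - 3*g
(p(-1)*10)*M(-1, 1) = (-(-3 - 1)*10)*(-5) = (-1*(-4)*10)*(-5) = (4*10)*(-5) = 40*(-5) = -200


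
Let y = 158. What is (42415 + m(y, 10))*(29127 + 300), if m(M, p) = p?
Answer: 1248440475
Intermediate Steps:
(42415 + m(y, 10))*(29127 + 300) = (42415 + 10)*(29127 + 300) = 42425*29427 = 1248440475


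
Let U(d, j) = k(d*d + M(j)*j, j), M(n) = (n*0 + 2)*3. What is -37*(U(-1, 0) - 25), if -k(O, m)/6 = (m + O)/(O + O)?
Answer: 1036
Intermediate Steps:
M(n) = 6 (M(n) = (0 + 2)*3 = 2*3 = 6)
k(O, m) = -3*(O + m)/O (k(O, m) = -6*(m + O)/(O + O) = -6*(O + m)/(2*O) = -6*(O + m)*1/(2*O) = -3*(O + m)/O)
U(d, j) = -3 - 3*j/(d**2 + 6*j) (U(d, j) = -3 - 3*j/(d*d + 6*j) = -3 - 3*j/(d**2 + 6*j))
-37*(U(-1, 0) - 25) = -37*(3*(-1*(-1)**2 - 7*0)/((-1)**2 + 6*0) - 25) = -37*(3*(-1*1 + 0)/(1 + 0) - 25) = -37*(3*(-1 + 0)/1 - 25) = -37*(3*1*(-1) - 25) = -37*(-3 - 25) = -37*(-28) = 1036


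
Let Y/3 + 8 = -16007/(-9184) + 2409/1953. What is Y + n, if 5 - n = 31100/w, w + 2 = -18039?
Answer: -42872662349/5136344864 ≈ -8.3469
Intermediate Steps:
w = -18041 (w = -2 - 18039 = -18041)
Y = -4290709/284704 (Y = -24 + 3*(-16007/(-9184) + 2409/1953) = -24 + 3*(-16007*(-1/9184) + 2409*(1/1953)) = -24 + 3*(16007/9184 + 803/651) = -24 + 3*(2542187/854112) = -24 + 2542187/284704 = -4290709/284704 ≈ -15.071)
n = 121305/18041 (n = 5 - 31100/(-18041) = 5 - 31100*(-1)/18041 = 5 - 1*(-31100/18041) = 5 + 31100/18041 = 121305/18041 ≈ 6.7239)
Y + n = -4290709/284704 + 121305/18041 = -42872662349/5136344864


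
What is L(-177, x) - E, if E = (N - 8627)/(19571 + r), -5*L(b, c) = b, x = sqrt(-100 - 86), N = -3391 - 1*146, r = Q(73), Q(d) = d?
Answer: 884452/24555 ≈ 36.019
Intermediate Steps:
r = 73
N = -3537 (N = -3391 - 146 = -3537)
x = I*sqrt(186) (x = sqrt(-186) = I*sqrt(186) ≈ 13.638*I)
L(b, c) = -b/5
E = -3041/4911 (E = (-3537 - 8627)/(19571 + 73) = -12164/19644 = -12164*1/19644 = -3041/4911 ≈ -0.61922)
L(-177, x) - E = -1/5*(-177) - 1*(-3041/4911) = 177/5 + 3041/4911 = 884452/24555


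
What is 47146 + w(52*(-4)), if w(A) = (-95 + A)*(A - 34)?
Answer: 120472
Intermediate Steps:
w(A) = (-95 + A)*(-34 + A)
47146 + w(52*(-4)) = 47146 + (3230 + (52*(-4))² - 6708*(-4)) = 47146 + (3230 + (-208)² - 129*(-208)) = 47146 + (3230 + 43264 + 26832) = 47146 + 73326 = 120472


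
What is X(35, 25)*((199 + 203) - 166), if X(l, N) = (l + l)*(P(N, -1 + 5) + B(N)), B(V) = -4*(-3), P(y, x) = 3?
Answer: 247800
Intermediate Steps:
B(V) = 12
X(l, N) = 30*l (X(l, N) = (l + l)*(3 + 12) = (2*l)*15 = 30*l)
X(35, 25)*((199 + 203) - 166) = (30*35)*((199 + 203) - 166) = 1050*(402 - 166) = 1050*236 = 247800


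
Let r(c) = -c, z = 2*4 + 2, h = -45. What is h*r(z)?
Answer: 450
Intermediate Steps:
z = 10 (z = 8 + 2 = 10)
h*r(z) = -(-45)*10 = -45*(-10) = 450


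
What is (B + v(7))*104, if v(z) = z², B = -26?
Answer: 2392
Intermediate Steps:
(B + v(7))*104 = (-26 + 7²)*104 = (-26 + 49)*104 = 23*104 = 2392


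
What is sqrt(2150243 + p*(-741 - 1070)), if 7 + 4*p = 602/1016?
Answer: sqrt(555648949787)/508 ≈ 1467.4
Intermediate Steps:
p = -3255/2032 (p = -7/4 + (602/1016)/4 = -7/4 + (602*(1/1016))/4 = -7/4 + (1/4)*(301/508) = -7/4 + 301/2032 = -3255/2032 ≈ -1.6019)
sqrt(2150243 + p*(-741 - 1070)) = sqrt(2150243 - 3255*(-741 - 1070)/2032) = sqrt(2150243 - 3255/2032*(-1811)) = sqrt(2150243 + 5894805/2032) = sqrt(4375188581/2032) = sqrt(555648949787)/508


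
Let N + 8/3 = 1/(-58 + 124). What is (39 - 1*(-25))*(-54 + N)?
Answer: -119648/33 ≈ -3625.7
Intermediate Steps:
N = -175/66 (N = -8/3 + 1/(-58 + 124) = -8/3 + 1/66 = -175/66 ≈ -2.6515)
(39 - 1*(-25))*(-54 + N) = (39 - 1*(-25))*(-54 - 175/66) = (39 + 25)*(-3739/66) = 64*(-3739/66) = -119648/33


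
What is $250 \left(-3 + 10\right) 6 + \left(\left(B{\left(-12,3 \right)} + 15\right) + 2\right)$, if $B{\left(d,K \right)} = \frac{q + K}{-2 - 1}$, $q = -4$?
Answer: $\frac{31552}{3} \approx 10517.0$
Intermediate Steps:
$B{\left(d,K \right)} = \frac{4}{3} - \frac{K}{3}$ ($B{\left(d,K \right)} = \frac{-4 + K}{-2 - 1} = \frac{-4 + K}{-3} = \left(-4 + K\right) \left(- \frac{1}{3}\right) = \frac{4}{3} - \frac{K}{3}$)
$250 \left(-3 + 10\right) 6 + \left(\left(B{\left(-12,3 \right)} + 15\right) + 2\right) = 250 \left(-3 + 10\right) 6 + \left(\left(\left(\frac{4}{3} - 1\right) + 15\right) + 2\right) = 250 \cdot 7 \cdot 6 + \left(\left(\left(\frac{4}{3} - 1\right) + 15\right) + 2\right) = 250 \cdot 42 + \left(\left(\frac{1}{3} + 15\right) + 2\right) = 10500 + \left(\frac{46}{3} + 2\right) = 10500 + \frac{52}{3} = \frac{31552}{3}$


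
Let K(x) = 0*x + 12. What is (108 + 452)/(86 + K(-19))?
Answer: 40/7 ≈ 5.7143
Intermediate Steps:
K(x) = 12 (K(x) = 0 + 12 = 12)
(108 + 452)/(86 + K(-19)) = (108 + 452)/(86 + 12) = 560/98 = 560*(1/98) = 40/7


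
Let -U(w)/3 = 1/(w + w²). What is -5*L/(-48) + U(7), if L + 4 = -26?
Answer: -89/28 ≈ -3.1786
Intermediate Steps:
L = -30 (L = -4 - 26 = -30)
U(w) = -3/(w + w²)
-5*L/(-48) + U(7) = -(-150)/(-48) - 3/(7*(1 + 7)) = -(-150)*(-1)/48 - 3*⅐/8 = -5*5/8 - 3*⅐*⅛ = -25/8 - 3/56 = -89/28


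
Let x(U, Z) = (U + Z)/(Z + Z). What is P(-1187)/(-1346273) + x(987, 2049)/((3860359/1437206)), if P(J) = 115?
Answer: 978741834520773/3549617313840781 ≈ 0.27573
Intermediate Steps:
x(U, Z) = (U + Z)/(2*Z) (x(U, Z) = (U + Z)/((2*Z)) = (U + Z)*(1/(2*Z)) = (U + Z)/(2*Z))
P(-1187)/(-1346273) + x(987, 2049)/((3860359/1437206)) = 115/(-1346273) + ((½)*(987 + 2049)/2049)/((3860359/1437206)) = 115*(-1/1346273) + ((½)*(1/2049)*3036)/((3860359*(1/1437206))) = -115/1346273 + 506/(683*(3860359/1437206)) = -115/1346273 + (506/683)*(1437206/3860359) = -115/1346273 + 727226236/2636625197 = 978741834520773/3549617313840781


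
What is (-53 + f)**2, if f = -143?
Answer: 38416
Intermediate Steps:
(-53 + f)**2 = (-53 - 143)**2 = (-196)**2 = 38416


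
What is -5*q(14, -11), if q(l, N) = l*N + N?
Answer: 825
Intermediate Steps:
q(l, N) = N + N*l (q(l, N) = N*l + N = N + N*l)
-5*q(14, -11) = -(-55)*(1 + 14) = -(-55)*15 = -5*(-165) = 825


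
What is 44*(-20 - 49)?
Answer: -3036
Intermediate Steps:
44*(-20 - 49) = 44*(-69) = -3036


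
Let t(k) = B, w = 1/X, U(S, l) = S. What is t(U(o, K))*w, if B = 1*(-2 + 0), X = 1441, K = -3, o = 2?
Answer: -2/1441 ≈ -0.0013879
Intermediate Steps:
w = 1/1441 ≈ 0.00069396
B = -2 (B = 1*(-2) = -2)
t(k) = -2
t(U(o, K))*w = -2*1/1441 = -2/1441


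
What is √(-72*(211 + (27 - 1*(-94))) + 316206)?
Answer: 3*√32478 ≈ 540.65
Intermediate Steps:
√(-72*(211 + (27 - 1*(-94))) + 316206) = √(-72*(211 + (27 + 94)) + 316206) = √(-72*(211 + 121) + 316206) = √(-72*332 + 316206) = √(-23904 + 316206) = √292302 = 3*√32478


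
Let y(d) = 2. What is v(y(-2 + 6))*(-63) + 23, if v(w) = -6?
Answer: 401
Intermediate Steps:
v(y(-2 + 6))*(-63) + 23 = -6*(-63) + 23 = 378 + 23 = 401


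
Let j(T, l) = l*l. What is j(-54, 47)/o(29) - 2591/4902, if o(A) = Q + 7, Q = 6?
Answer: 10794835/63726 ≈ 169.39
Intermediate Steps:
j(T, l) = l²
o(A) = 13 (o(A) = 6 + 7 = 13)
j(-54, 47)/o(29) - 2591/4902 = 47²/13 - 2591/4902 = 2209*(1/13) - 2591*1/4902 = 2209/13 - 2591/4902 = 10794835/63726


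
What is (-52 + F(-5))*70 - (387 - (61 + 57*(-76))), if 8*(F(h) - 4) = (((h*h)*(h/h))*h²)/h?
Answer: -36447/4 ≈ -9111.8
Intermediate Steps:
F(h) = 4 + h³/8 (F(h) = 4 + ((((h*h)*(h/h))*h²)/h)/8 = 4 + (((h²*1)*h²)/h)/8 = 4 + ((h²*h²)/h)/8 = 4 + (h⁴/h)/8 = 4 + h³/8)
(-52 + F(-5))*70 - (387 - (61 + 57*(-76))) = (-52 + (4 + (⅛)*(-5)³))*70 - (387 - (61 + 57*(-76))) = (-52 + (4 + (⅛)*(-125)))*70 - (387 - (61 - 4332)) = (-52 + (4 - 125/8))*70 - (387 - 1*(-4271)) = (-52 - 93/8)*70 - (387 + 4271) = -509/8*70 - 1*4658 = -17815/4 - 4658 = -36447/4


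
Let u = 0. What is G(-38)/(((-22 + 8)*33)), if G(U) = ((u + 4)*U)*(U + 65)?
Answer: 684/77 ≈ 8.8831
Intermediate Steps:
G(U) = 4*U*(65 + U) (G(U) = ((0 + 4)*U)*(U + 65) = (4*U)*(65 + U) = 4*U*(65 + U))
G(-38)/(((-22 + 8)*33)) = (4*(-38)*(65 - 38))/(((-22 + 8)*33)) = (4*(-38)*27)/((-14*33)) = -4104/(-462) = -4104*(-1/462) = 684/77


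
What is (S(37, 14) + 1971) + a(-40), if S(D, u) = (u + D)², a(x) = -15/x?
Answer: 36579/8 ≈ 4572.4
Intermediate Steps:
S(D, u) = (D + u)²
(S(37, 14) + 1971) + a(-40) = ((37 + 14)² + 1971) - 15/(-40) = (51² + 1971) - 15*(-1/40) = (2601 + 1971) + 3/8 = 4572 + 3/8 = 36579/8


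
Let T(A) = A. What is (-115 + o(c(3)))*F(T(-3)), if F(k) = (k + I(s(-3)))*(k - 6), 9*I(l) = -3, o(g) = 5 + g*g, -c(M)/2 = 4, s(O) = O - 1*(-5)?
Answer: -1380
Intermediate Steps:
s(O) = 5 + O (s(O) = O + 5 = 5 + O)
c(M) = -8 (c(M) = -2*4 = -8)
o(g) = 5 + g**2
I(l) = -1/3 (I(l) = (1/9)*(-3) = -1/3)
F(k) = (-6 + k)*(-1/3 + k) (F(k) = (k - 1/3)*(k - 6) = (-1/3 + k)*(-6 + k) = (-6 + k)*(-1/3 + k))
(-115 + o(c(3)))*F(T(-3)) = (-115 + (5 + (-8)**2))*(2 + (-3)**2 - 19/3*(-3)) = (-115 + (5 + 64))*(2 + 9 + 19) = (-115 + 69)*30 = -46*30 = -1380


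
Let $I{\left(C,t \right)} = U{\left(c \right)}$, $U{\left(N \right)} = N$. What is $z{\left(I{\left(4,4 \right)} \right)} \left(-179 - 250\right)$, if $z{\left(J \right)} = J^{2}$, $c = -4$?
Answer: $-6864$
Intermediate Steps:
$I{\left(C,t \right)} = -4$
$z{\left(I{\left(4,4 \right)} \right)} \left(-179 - 250\right) = \left(-4\right)^{2} \left(-179 - 250\right) = 16 \left(-429\right) = -6864$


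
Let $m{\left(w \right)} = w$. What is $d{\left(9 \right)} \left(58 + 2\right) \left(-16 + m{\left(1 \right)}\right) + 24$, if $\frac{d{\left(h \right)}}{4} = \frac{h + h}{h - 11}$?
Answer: $32424$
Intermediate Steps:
$d{\left(h \right)} = \frac{8 h}{-11 + h}$ ($d{\left(h \right)} = 4 \frac{h + h}{h - 11} = 4 \frac{2 h}{-11 + h} = \frac{8 h}{-11 + h}$)
$d{\left(9 \right)} \left(58 + 2\right) \left(-16 + m{\left(1 \right)}\right) + 24 = 8 \cdot 9 \frac{1}{-11 + 9} \left(58 + 2\right) \left(-16 + 1\right) + 24 = 8 \cdot 9 \frac{1}{-2} \cdot 60 \left(-15\right) + 24 = 8 \cdot 9 \left(- \frac{1}{2}\right) \left(-900\right) + 24 = \left(-36\right) \left(-900\right) + 24 = 32400 + 24 = 32424$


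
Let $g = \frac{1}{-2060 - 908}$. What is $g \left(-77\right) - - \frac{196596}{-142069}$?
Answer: $- \frac{81793945}{60237256} \approx -1.3579$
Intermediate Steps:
$g = - \frac{1}{2968}$ ($g = \frac{1}{-2968} = - \frac{1}{2968} \approx -0.00033693$)
$g \left(-77\right) - - \frac{196596}{-142069} = \left(- \frac{1}{2968}\right) \left(-77\right) - - \frac{196596}{-142069} = \frac{11}{424} - \left(-196596\right) \left(- \frac{1}{142069}\right) = \frac{11}{424} - \frac{196596}{142069} = - \frac{81793945}{60237256}$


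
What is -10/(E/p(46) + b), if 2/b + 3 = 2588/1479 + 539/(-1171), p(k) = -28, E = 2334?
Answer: 103682600/876391893 ≈ 0.11831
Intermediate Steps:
b = -1731909/1481180 (b = 2/(-3 + (2588/1479 + 539/(-1171))) = 2/(-3 + (2588*(1/1479) + 539*(-1/1171))) = 2/(-3 + (2588/1479 - 539/1171)) = 2/(-3 + 2233367/1731909) = 2/(-2962360/1731909) = 2*(-1731909/2962360) = -1731909/1481180 ≈ -1.1693)
-10/(E/p(46) + b) = -10/(2334/(-28) - 1731909/1481180) = -10/(2334*(-1/28) - 1731909/1481180) = -10/(-1167/14 - 1731909/1481180) = -10/(-876391893/10368260) = -10368260/876391893*(-10) = 103682600/876391893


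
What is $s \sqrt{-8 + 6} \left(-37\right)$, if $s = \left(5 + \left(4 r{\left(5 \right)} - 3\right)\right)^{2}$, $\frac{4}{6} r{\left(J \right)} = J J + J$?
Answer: $- 1225588 i \sqrt{2} \approx - 1.7332 \cdot 10^{6} i$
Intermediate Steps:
$r{\left(J \right)} = \frac{3 J}{2} + \frac{3 J^{2}}{2}$ ($r{\left(J \right)} = \frac{3 \left(J J + J\right)}{2} = \frac{3 \left(J^{2} + J\right)}{2} = \frac{3 \left(J + J^{2}\right)}{2} = \frac{3 J}{2} + \frac{3 J^{2}}{2}$)
$s = 33124$ ($s = \left(5 - \left(3 - 4 \cdot \frac{3}{2} \cdot 5 \left(1 + 5\right)\right)\right)^{2} = \left(5 - \left(3 - 4 \cdot \frac{3}{2} \cdot 5 \cdot 6\right)\right)^{2} = \left(5 + \left(4 \cdot 45 - 3\right)\right)^{2} = \left(5 + \left(180 - 3\right)\right)^{2} = \left(5 + 177\right)^{2} = 182^{2} = 33124$)
$s \sqrt{-8 + 6} \left(-37\right) = 33124 \sqrt{-8 + 6} \left(-37\right) = 33124 \sqrt{-2} \left(-37\right) = 33124 i \sqrt{2} \left(-37\right) = - 1225588 i \sqrt{2}$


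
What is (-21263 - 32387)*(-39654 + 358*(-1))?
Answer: 2146643800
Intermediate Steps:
(-21263 - 32387)*(-39654 + 358*(-1)) = -53650*(-39654 - 358) = -53650*(-40012) = 2146643800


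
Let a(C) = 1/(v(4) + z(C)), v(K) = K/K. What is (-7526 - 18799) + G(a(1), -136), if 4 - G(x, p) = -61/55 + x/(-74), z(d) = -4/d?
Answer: -321365923/12210 ≈ -26320.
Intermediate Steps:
v(K) = 1
a(C) = 1/(1 - 4/C)
G(x, p) = 281/55 + x/74 (G(x, p) = 4 - (-61/55 + x/(-74)) = 4 - (-61*1/55 + x*(-1/74)) = 4 - (-61/55 - x/74) = 4 + (61/55 + x/74) = 281/55 + x/74)
(-7526 - 18799) + G(a(1), -136) = (-7526 - 18799) + (281/55 + (1/(-4 + 1))/74) = -26325 + (281/55 + (1/(-3))/74) = -26325 + (281/55 + (1*(-1/3))/74) = -26325 + (281/55 + (1/74)*(-1/3)) = -26325 + (281/55 - 1/222) = -26325 + 62327/12210 = -321365923/12210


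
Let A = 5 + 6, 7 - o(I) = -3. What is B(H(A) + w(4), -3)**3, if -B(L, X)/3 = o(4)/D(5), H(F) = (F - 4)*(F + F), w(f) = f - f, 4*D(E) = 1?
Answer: -1728000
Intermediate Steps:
D(E) = 1/4 (D(E) = (1/4)*1 = 1/4)
w(f) = 0
o(I) = 10 (o(I) = 7 - 1*(-3) = 7 + 3 = 10)
A = 11
H(F) = 2*F*(-4 + F) (H(F) = (-4 + F)*(2*F) = 2*F*(-4 + F))
B(L, X) = -120 (B(L, X) = -30/1/4 = -30*4 = -3*40 = -120)
B(H(A) + w(4), -3)**3 = (-120)**3 = -1728000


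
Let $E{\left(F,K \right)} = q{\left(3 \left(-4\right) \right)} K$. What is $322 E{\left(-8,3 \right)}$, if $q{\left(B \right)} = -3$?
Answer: $-2898$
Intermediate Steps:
$E{\left(F,K \right)} = - 3 K$
$322 E{\left(-8,3 \right)} = 322 \left(\left(-3\right) 3\right) = 322 \left(-9\right) = -2898$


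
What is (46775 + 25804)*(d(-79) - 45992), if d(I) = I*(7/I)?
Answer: -3337545315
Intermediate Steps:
d(I) = 7
(46775 + 25804)*(d(-79) - 45992) = (46775 + 25804)*(7 - 45992) = 72579*(-45985) = -3337545315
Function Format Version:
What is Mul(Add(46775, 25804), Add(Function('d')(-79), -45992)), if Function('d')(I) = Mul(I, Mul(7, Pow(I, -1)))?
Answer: -3337545315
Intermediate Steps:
Function('d')(I) = 7
Mul(Add(46775, 25804), Add(Function('d')(-79), -45992)) = Mul(Add(46775, 25804), Add(7, -45992)) = Mul(72579, -45985) = -3337545315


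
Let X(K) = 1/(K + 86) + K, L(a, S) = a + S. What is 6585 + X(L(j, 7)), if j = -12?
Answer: 532981/81 ≈ 6580.0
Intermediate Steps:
L(a, S) = S + a
X(K) = K + 1/(86 + K) (X(K) = 1/(86 + K) + K = K + 1/(86 + K))
6585 + X(L(j, 7)) = 6585 + (1 + (7 - 12)**2 + 86*(7 - 12))/(86 + (7 - 12)) = 6585 + (1 + (-5)**2 + 86*(-5))/(86 - 5) = 6585 + (1 + 25 - 430)/81 = 6585 + (1/81)*(-404) = 6585 - 404/81 = 532981/81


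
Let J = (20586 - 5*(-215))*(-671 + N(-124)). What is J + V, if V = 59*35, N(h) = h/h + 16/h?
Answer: -449921599/31 ≈ -1.4514e+7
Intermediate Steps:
N(h) = 1 + 16/h
V = 2065
J = -449985614/31 (J = (20586 - 5*(-215))*(-671 + (16 - 124)/(-124)) = (20586 + 1075)*(-671 - 1/124*(-108)) = 21661*(-671 + 27/31) = 21661*(-20774/31) = -449985614/31 ≈ -1.4516e+7)
J + V = -449985614/31 + 2065 = -449921599/31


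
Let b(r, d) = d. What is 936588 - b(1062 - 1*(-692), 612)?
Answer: 935976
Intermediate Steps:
936588 - b(1062 - 1*(-692), 612) = 936588 - 1*612 = 936588 - 612 = 935976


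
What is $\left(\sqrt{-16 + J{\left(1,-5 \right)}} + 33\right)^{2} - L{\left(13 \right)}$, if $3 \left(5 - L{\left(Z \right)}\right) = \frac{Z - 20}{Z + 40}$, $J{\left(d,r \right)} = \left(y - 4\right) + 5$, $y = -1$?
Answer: $\frac{169805}{159} + 264 i \approx 1068.0 + 264.0 i$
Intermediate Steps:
$J{\left(d,r \right)} = 0$ ($J{\left(d,r \right)} = \left(-1 - 4\right) + 5 = -5 + 5 = 0$)
$L{\left(Z \right)} = 5 - \frac{-20 + Z}{3 \left(40 + Z\right)}$ ($L{\left(Z \right)} = 5 - \frac{\left(Z - 20\right) \frac{1}{Z + 40}}{3} = 5 - \frac{\left(-20 + Z\right) \frac{1}{40 + Z}}{3} = 5 - \frac{\frac{1}{40 + Z} \left(-20 + Z\right)}{3} = 5 - \frac{-20 + Z}{3 \left(40 + Z\right)}$)
$\left(\sqrt{-16 + J{\left(1,-5 \right)}} + 33\right)^{2} - L{\left(13 \right)} = \left(\sqrt{-16 + 0} + 33\right)^{2} - \frac{2 \left(310 + 7 \cdot 13\right)}{3 \left(40 + 13\right)} = \left(\sqrt{-16} + 33\right)^{2} - \frac{2 \left(310 + 91\right)}{3 \cdot 53} = \left(4 i + 33\right)^{2} - \frac{2}{3} \cdot \frac{1}{53} \cdot 401 = \left(33 + 4 i\right)^{2} - \frac{802}{159} = - \frac{802}{159} + \left(33 + 4 i\right)^{2}$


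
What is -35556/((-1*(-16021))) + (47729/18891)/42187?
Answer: -28335753695743/12768009918957 ≈ -2.2193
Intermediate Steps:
-35556/((-1*(-16021))) + (47729/18891)/42187 = -35556/16021 + (47729*(1/18891))*(1/42187) = -35556*1/16021 + (47729/18891)*(1/42187) = -35556/16021 + 47729/796954617 = -28335753695743/12768009918957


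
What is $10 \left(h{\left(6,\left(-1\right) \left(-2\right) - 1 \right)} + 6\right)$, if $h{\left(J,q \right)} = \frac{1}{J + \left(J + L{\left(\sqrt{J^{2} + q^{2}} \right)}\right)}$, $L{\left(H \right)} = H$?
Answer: $\frac{6540}{107} - \frac{10 \sqrt{37}}{107} \approx 60.553$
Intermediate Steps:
$h{\left(J,q \right)} = \frac{1}{\sqrt{J^{2} + q^{2}} + 2 J}$ ($h{\left(J,q \right)} = \frac{1}{J + \left(J + \sqrt{J^{2} + q^{2}}\right)} = \frac{1}{\sqrt{J^{2} + q^{2}} + 2 J}$)
$10 \left(h{\left(6,\left(-1\right) \left(-2\right) - 1 \right)} + 6\right) = 10 \left(\frac{1}{\sqrt{6^{2} + \left(\left(-1\right) \left(-2\right) - 1\right)^{2}} + 2 \cdot 6} + 6\right) = 10 \left(\frac{1}{\sqrt{36 + \left(2 - 1\right)^{2}} + 12} + 6\right) = 10 \left(\frac{1}{\sqrt{36 + 1^{2}} + 12} + 6\right) = 10 \left(\frac{1}{\sqrt{36 + 1} + 12} + 6\right) = 10 \left(\frac{1}{\sqrt{37} + 12} + 6\right) = 10 \left(\frac{1}{12 + \sqrt{37}} + 6\right) = 10 \left(6 + \frac{1}{12 + \sqrt{37}}\right) = 60 + \frac{10}{12 + \sqrt{37}}$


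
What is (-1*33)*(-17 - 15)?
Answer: 1056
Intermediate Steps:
(-1*33)*(-17 - 15) = -33*(-32) = 1056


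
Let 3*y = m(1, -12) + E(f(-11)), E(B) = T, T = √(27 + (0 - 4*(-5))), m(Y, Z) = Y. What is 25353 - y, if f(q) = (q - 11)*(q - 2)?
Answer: 76058/3 - √47/3 ≈ 25350.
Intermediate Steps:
f(q) = (-11 + q)*(-2 + q)
T = √47 (T = √(27 + (0 + 20)) = √(27 + 20) = √47 ≈ 6.8557)
E(B) = √47
y = ⅓ + √47/3 (y = (1 + √47)/3 = ⅓ + √47/3 ≈ 2.6186)
25353 - y = 25353 - (⅓ + √47/3) = 25353 + (-⅓ - √47/3) = 76058/3 - √47/3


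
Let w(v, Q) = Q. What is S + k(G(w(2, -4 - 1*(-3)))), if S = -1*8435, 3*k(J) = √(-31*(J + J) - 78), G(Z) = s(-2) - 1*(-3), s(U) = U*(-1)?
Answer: -8435 + 2*I*√97/3 ≈ -8435.0 + 6.5659*I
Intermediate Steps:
s(U) = -U
G(Z) = 5 (G(Z) = -1*(-2) - 1*(-3) = 2 + 3 = 5)
k(J) = √(-78 - 62*J)/3 (k(J) = √(-31*(J + J) - 78)/3 = √(-62*J - 78)/3 = √(-78 - 62*J)/3)
S = -8435
S + k(G(w(2, -4 - 1*(-3)))) = -8435 + √(-78 - 62*5)/3 = -8435 + √(-78 - 310)/3 = -8435 + √(-388)/3 = -8435 + (2*I*√97)/3 = -8435 + 2*I*√97/3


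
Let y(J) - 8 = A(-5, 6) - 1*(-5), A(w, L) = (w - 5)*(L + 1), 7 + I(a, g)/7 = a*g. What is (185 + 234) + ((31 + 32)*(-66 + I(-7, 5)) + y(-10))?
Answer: -22318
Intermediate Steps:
I(a, g) = -49 + 7*a*g (I(a, g) = -49 + 7*(a*g) = -49 + 7*a*g)
A(w, L) = (1 + L)*(-5 + w) (A(w, L) = (-5 + w)*(1 + L) = (1 + L)*(-5 + w))
y(J) = -57 (y(J) = 8 + ((-5 - 5 - 5*6 + 6*(-5)) - 1*(-5)) = 8 + ((-5 - 5 - 30 - 30) + 5) = 8 + (-70 + 5) = 8 - 65 = -57)
(185 + 234) + ((31 + 32)*(-66 + I(-7, 5)) + y(-10)) = (185 + 234) + ((31 + 32)*(-66 + (-49 + 7*(-7)*5)) - 57) = 419 + (63*(-66 + (-49 - 245)) - 57) = 419 + (63*(-66 - 294) - 57) = 419 + (63*(-360) - 57) = 419 + (-22680 - 57) = 419 - 22737 = -22318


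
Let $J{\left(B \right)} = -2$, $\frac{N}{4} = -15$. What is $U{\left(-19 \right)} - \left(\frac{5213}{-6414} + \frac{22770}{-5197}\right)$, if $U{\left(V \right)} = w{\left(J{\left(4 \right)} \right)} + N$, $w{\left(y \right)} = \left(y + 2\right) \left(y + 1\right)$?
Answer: $- \frac{1826874739}{33333558} \approx -54.806$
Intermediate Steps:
$N = -60$ ($N = 4 \left(-15\right) = -60$)
$w{\left(y \right)} = \left(1 + y\right) \left(2 + y\right)$ ($w{\left(y \right)} = \left(2 + y\right) \left(1 + y\right) = \left(1 + y\right) \left(2 + y\right)$)
$U{\left(V \right)} = -60$ ($U{\left(V \right)} = \left(2 + \left(-2\right)^{2} + 3 \left(-2\right)\right) - 60 = \left(2 + 4 - 6\right) - 60 = 0 - 60 = -60$)
$U{\left(-19 \right)} - \left(\frac{5213}{-6414} + \frac{22770}{-5197}\right) = -60 - \left(\frac{5213}{-6414} + \frac{22770}{-5197}\right) = -60 - \left(5213 \left(- \frac{1}{6414}\right) + 22770 \left(- \frac{1}{5197}\right)\right) = -60 - \left(- \frac{5213}{6414} - \frac{22770}{5197}\right) = -60 - - \frac{173138741}{33333558} = -60 + \frac{173138741}{33333558} = - \frac{1826874739}{33333558}$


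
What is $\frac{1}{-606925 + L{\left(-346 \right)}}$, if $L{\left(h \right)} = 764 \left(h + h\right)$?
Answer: $- \frac{1}{1135613} \approx -8.8058 \cdot 10^{-7}$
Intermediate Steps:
$L{\left(h \right)} = 1528 h$ ($L{\left(h \right)} = 764 \cdot 2 h = 1528 h$)
$\frac{1}{-606925 + L{\left(-346 \right)}} = \frac{1}{-606925 + 1528 \left(-346\right)} = \frac{1}{-606925 - 528688} = \frac{1}{-1135613} = - \frac{1}{1135613}$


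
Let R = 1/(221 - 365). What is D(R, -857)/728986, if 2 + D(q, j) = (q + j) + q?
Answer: -61849/52486992 ≈ -0.0011784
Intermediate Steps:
R = -1/144 (R = 1/(-144) = -1/144 ≈ -0.0069444)
D(q, j) = -2 + j + 2*q (D(q, j) = -2 + ((q + j) + q) = -2 + ((j + q) + q) = -2 + (j + 2*q) = -2 + j + 2*q)
D(R, -857)/728986 = (-2 - 857 + 2*(-1/144))/728986 = (-2 - 857 - 1/72)*(1/728986) = -61849/72*1/728986 = -61849/52486992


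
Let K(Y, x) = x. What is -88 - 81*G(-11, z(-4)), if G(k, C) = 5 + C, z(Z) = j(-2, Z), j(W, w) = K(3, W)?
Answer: -331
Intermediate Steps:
j(W, w) = W
z(Z) = -2
-88 - 81*G(-11, z(-4)) = -88 - 81*(5 - 2) = -88 - 81*3 = -88 - 243 = -331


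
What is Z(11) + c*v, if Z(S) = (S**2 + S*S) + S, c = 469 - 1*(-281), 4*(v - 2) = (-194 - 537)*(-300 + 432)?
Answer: -18090497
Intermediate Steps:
v = -24121 (v = 2 + ((-194 - 537)*(-300 + 432))/4 = 2 + (-731*132)/4 = 2 + (1/4)*(-96492) = 2 - 24123 = -24121)
c = 750 (c = 469 + 281 = 750)
Z(S) = S + 2*S**2 (Z(S) = (S**2 + S**2) + S = 2*S**2 + S = S + 2*S**2)
Z(11) + c*v = 11*(1 + 2*11) + 750*(-24121) = 11*(1 + 22) - 18090750 = 11*23 - 18090750 = 253 - 18090750 = -18090497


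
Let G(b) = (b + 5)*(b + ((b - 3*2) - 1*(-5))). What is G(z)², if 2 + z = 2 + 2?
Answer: 441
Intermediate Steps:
z = 2 (z = -2 + (2 + 2) = -2 + 4 = 2)
G(b) = (-1 + 2*b)*(5 + b) (G(b) = (5 + b)*(b + ((b - 6) + 5)) = (5 + b)*(b + ((-6 + b) + 5)) = (5 + b)*(b + (-1 + b)) = (5 + b)*(-1 + 2*b) = (-1 + 2*b)*(5 + b))
G(z)² = (-5 + 2*2² + 9*2)² = (-5 + 2*4 + 18)² = (-5 + 8 + 18)² = 21² = 441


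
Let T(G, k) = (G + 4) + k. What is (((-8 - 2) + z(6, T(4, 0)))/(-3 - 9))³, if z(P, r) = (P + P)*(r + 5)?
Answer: -389017/216 ≈ -1801.0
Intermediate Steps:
T(G, k) = 4 + G + k (T(G, k) = (4 + G) + k = 4 + G + k)
z(P, r) = 2*P*(5 + r) (z(P, r) = (2*P)*(5 + r) = 2*P*(5 + r))
(((-8 - 2) + z(6, T(4, 0)))/(-3 - 9))³ = (((-8 - 2) + 2*6*(5 + (4 + 4 + 0)))/(-3 - 9))³ = ((-10 + 2*6*(5 + 8))/(-12))³ = ((-10 + 2*6*13)*(-1/12))³ = ((-10 + 156)*(-1/12))³ = (146*(-1/12))³ = (-73/6)³ = -389017/216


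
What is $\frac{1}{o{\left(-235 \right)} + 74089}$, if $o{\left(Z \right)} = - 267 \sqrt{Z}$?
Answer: $\frac{74089}{5505932836} + \frac{267 i \sqrt{235}}{5505932836} \approx 1.3456 \cdot 10^{-5} + 7.4339 \cdot 10^{-7} i$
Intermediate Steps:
$\frac{1}{o{\left(-235 \right)} + 74089} = \frac{1}{- 267 \sqrt{-235} + 74089} = \frac{1}{- 267 i \sqrt{235} + 74089} = \frac{1}{74089 - 267 i \sqrt{235}}$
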